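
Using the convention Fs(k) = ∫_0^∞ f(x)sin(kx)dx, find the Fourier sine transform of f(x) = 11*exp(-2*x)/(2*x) 11*atan(k/2)/2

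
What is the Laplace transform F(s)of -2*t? -2/s^2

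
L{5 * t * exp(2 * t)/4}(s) 5/(4 * (s - 2)^2)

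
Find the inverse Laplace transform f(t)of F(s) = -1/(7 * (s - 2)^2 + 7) -exp(2 * t) * sin(t)/7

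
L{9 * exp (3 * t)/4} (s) 9/ (4 * (s - 3))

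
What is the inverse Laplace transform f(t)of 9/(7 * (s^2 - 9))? 3 * sinh(3 * t)/7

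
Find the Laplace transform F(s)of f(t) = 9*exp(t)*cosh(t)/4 9*(s - 1)/(4*s*(s - 2))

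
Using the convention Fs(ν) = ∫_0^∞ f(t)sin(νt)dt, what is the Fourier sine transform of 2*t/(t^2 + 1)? pi*exp(-ν)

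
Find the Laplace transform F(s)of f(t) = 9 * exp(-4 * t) 9/(s + 4)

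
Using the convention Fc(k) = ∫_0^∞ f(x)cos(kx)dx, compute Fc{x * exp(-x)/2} (1 - k^2)/(2 * (k^2+1)^2)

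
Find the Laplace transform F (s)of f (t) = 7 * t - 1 7/s^2-1/s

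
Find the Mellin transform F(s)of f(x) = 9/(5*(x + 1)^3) 9*pi*(s - 2)*(s - 1)/(10*sin(pi*s))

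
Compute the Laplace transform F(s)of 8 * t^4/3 64/s^5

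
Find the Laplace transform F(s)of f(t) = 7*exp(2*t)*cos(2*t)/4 7*(s - 2)/(4*((s - 2)^2 + 4))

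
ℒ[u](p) p^(-2)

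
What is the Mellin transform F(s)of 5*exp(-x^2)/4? 5*gamma(s/2)/8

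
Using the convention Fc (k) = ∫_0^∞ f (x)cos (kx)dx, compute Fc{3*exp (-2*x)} 6/ (k^2 + 4)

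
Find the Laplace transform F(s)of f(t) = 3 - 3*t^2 3/s - 6/s^3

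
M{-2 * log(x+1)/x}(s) 2 * pi * csc(pi * s)/(s - 1)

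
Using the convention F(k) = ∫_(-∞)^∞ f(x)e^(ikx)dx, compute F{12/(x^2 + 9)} 4*pi*exp(-3*Abs(k))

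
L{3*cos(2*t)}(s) 3*s/(s^2 + 4)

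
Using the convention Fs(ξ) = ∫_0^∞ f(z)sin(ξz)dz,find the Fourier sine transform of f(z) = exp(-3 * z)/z atan(ξ/3)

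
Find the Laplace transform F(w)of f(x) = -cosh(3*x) -w/(w^2 - 9)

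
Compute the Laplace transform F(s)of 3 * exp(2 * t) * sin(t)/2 3/(2 * ((s - 2)^2 + 1))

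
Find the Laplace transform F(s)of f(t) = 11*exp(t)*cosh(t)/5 11*(s - 1)/(5*s*(s - 2))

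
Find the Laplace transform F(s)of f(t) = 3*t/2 3/(2*s^2)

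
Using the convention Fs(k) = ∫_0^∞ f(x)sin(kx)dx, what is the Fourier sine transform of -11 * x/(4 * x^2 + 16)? -11 * pi * exp(-2 * k)/8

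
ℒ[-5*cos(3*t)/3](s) -5*s/(3*s^2 + 27)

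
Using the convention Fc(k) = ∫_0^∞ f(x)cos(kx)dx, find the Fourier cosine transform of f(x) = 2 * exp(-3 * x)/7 6/(7 * (k^2 + 9))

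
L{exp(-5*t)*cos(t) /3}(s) (s + 5) /(3*((s + 5) ^2 + 1) ) 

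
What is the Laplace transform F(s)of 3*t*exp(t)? 3/(s - 1)^2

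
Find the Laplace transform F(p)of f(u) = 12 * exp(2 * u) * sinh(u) 12/((p - 2)^2 - 1)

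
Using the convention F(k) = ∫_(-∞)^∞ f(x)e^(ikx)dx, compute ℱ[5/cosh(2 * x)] 5 * pi/(2 * cosh(pi * k/4))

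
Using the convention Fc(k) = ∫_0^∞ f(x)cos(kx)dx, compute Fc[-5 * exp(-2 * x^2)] -5 * sqrt(2) * sqrt(pi) * exp(-k^2/8)/4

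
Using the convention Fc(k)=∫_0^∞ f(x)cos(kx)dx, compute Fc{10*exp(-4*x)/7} 40/(7*(k^2 + 16))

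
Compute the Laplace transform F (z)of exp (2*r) 1/ (z - 2)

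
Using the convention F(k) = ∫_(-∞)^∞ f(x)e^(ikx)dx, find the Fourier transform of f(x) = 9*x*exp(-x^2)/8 9*I*sqrt(pi)*k*exp(-k^2/4)/16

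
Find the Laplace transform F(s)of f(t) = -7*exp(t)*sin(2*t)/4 -7/(2*(s - 1)^2 + 8)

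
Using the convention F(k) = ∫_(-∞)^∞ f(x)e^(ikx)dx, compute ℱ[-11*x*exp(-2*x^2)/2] -11*sqrt(2)*I*sqrt(pi)*k*exp(-k^2/8)/16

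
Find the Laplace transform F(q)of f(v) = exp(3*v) 1/(q - 3)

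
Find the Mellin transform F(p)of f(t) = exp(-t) gamma(p)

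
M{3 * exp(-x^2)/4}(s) 3 * gamma(s/2)/8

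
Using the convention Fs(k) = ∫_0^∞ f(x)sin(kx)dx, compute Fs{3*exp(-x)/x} 3*atan(k)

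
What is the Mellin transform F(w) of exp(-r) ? gamma(w) 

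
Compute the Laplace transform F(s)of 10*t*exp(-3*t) 10/(s + 3)^2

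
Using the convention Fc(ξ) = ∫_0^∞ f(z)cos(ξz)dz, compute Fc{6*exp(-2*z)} 12/(ξ^2 + 4)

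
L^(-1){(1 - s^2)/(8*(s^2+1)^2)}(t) -t*cos(t)/8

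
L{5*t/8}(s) 5/(8*s^2)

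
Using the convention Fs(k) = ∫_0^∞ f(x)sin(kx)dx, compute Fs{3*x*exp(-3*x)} 18*k/(k^2+9)^2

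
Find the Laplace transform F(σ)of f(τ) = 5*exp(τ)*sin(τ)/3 5/(3*((σ - 1)^2 + 1))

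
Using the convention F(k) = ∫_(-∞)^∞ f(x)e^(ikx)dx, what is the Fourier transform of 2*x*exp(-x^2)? I*sqrt(pi)*k*exp(-k^2/4)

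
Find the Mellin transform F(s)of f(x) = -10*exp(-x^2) -5*gamma(s/2)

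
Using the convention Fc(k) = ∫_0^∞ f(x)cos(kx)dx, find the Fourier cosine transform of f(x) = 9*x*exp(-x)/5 9*(1 - k^2)/(5*(k^2 + 1)^2)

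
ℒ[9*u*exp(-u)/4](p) 9/(4*(p+1)^2)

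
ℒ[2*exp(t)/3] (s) 2/(3*(s - 1))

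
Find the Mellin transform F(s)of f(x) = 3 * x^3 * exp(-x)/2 3 * gamma(s + 3)/2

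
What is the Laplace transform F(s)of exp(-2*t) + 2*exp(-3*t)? 2/(s + 3) + 1/(s + 2)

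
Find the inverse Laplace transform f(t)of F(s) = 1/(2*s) 1/2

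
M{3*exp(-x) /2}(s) 3*gamma(s) /2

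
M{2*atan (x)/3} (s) -pi*sec (pi*s/2)/ (3*s)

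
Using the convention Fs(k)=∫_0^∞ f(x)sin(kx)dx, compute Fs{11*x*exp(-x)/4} 11*k/(2*(k^2+1)^2)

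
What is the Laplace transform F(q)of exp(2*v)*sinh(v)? 1/((q - 2)^2 - 1)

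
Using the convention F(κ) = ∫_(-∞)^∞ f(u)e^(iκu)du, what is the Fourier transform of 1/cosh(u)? pi/cosh(pi * κ/2)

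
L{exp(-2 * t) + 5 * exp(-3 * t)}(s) 5/(s + 3) + 1/(s + 2)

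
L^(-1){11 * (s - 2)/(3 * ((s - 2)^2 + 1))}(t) 11 * exp(2 * t) * cos(t)/3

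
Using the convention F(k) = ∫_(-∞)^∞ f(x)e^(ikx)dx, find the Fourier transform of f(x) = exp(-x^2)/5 sqrt(pi)*exp(-k^2/4)/5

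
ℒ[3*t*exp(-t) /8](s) 3/(8*(s + 1) ^2) 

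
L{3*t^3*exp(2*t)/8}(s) 9/(4*(s - 2)^4)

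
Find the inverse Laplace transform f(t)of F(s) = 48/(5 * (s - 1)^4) 8 * t^3 * exp(t)/5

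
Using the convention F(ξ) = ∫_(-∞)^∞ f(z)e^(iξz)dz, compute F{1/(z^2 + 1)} pi*exp(-Abs(ξ))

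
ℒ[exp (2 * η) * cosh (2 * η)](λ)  (λ - 2)/ (λ * (λ - 4))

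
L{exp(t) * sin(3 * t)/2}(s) 3/(2 * ((s - 1)^2 + 9))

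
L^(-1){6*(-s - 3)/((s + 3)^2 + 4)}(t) -6*exp(-3*t)*cos(2*t)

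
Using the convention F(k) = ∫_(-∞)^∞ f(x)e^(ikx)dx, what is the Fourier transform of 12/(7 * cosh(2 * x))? 6 * pi/(7 * cosh(pi * k/4))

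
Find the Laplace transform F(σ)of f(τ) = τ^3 6/σ^4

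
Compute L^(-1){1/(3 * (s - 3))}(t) exp(3 * t)/3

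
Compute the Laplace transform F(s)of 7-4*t 7/s - 4/s^2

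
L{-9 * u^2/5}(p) -18/(5 * p^3)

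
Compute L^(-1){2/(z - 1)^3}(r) r^2*exp(r)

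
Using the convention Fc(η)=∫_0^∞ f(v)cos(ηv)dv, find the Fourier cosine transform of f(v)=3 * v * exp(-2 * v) 3 * (4 - η^2)/(η^2 + 4)^2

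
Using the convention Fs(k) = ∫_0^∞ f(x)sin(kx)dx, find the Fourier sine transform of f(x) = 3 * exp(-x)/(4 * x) 3 * atan(k)/4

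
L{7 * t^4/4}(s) 42/s^5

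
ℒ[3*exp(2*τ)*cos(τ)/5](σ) 3*(σ - 2)/(5*((σ - 2)^2 + 1))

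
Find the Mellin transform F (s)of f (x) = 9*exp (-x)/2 9*gamma (s)/2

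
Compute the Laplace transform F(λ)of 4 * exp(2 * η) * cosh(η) 4 * (λ - 2)/((λ - 2)^2 - 1)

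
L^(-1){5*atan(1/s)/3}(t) 5*sin(t)/(3*t)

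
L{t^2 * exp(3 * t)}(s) 2/(s - 3)^3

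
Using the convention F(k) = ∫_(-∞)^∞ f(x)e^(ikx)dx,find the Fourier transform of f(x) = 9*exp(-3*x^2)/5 3*sqrt(3)*sqrt(pi)*exp(-k^2/12)/5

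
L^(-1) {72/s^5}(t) 3*t^4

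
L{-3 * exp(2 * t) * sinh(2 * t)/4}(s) -3/(2 * s * (s - 4))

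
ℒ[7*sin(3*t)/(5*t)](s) 7*atan(3/s)/5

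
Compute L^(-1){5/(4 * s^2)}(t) 5 * t/4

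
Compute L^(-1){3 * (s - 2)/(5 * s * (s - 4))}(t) 3 * exp(2 * t) * cosh(2 * t)/5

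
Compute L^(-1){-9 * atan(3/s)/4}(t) -9 * sin(3 * t)/(4 * t)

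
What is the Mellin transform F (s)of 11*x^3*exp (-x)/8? 11*gamma (s + 3)/8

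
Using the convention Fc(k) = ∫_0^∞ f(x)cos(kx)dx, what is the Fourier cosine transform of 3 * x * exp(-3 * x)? 3 * (9 - k^2)/(k^2 + 9)^2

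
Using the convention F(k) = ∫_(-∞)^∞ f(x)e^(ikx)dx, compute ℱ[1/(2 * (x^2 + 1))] pi * exp(-Abs(k))/2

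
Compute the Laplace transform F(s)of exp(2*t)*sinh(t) 1/((s - 2)^2-1)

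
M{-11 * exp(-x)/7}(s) -11 * gamma(s)/7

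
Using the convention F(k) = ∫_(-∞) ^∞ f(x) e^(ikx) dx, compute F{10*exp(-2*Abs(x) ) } 40/(k^2 + 4) 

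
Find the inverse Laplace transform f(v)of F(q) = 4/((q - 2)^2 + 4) 2*exp(2*v)*sin(2*v)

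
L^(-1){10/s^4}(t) 5*t^3/3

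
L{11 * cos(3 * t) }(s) 11 * s/(s^2 + 9) 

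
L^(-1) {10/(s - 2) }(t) 10 * exp(2 * t) 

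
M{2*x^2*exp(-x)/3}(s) 2*gamma(s + 2)/3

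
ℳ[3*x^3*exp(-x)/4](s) 3*gamma(s+3)/4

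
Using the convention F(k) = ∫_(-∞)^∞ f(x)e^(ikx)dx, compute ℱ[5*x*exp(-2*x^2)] 5*sqrt(2)*I*sqrt(pi)*k*exp(-k^2/8)/8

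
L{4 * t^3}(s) 24/s^4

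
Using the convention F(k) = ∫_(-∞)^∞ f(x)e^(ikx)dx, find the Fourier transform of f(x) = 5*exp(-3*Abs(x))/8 15/(4*(k^2 + 9))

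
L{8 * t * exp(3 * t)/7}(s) 8/(7 * (s - 3)^2)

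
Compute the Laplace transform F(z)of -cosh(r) -z/(z^2 - 1)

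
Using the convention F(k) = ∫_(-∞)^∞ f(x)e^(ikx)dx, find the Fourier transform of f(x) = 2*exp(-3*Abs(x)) 12/(k^2 + 9)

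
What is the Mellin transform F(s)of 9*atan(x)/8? -9*pi*sec(pi*s/2)/(16*s)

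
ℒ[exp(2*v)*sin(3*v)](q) 3/((q - 2)^2 + 9)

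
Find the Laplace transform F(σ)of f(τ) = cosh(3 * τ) σ/(σ^2 - 9)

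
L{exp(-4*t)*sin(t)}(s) 1/((s + 4)^2 + 1)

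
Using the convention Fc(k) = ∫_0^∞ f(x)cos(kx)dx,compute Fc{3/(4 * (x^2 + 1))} 3 * pi * exp(-k)/8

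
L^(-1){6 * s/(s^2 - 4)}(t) 6 * cosh(2 * t)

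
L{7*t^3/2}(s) 21/s^4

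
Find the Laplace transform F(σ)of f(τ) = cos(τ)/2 σ/(2*(σ^2+1))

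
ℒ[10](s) 10/s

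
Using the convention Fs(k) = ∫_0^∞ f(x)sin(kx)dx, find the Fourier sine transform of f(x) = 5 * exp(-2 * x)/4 5 * k/(4 * (k^2 + 4))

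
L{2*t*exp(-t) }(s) 2/(s+1) ^2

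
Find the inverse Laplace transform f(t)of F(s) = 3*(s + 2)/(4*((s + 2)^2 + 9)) 3*exp(-2*t)*cos(3*t)/4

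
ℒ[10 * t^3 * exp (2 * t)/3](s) 20/ (s - 2)^4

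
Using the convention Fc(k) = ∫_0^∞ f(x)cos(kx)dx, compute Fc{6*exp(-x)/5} 6/(5*(k^2 + 1))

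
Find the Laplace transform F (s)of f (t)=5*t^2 10/s^3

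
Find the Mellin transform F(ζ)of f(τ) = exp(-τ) gamma(ζ)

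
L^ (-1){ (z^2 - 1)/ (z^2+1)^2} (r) r*cos (r)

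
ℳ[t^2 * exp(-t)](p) gamma(p + 2)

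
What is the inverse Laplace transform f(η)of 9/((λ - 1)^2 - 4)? 9 * exp(η) * sinh(2 * η)/2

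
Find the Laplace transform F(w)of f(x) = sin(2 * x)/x atan(2/w)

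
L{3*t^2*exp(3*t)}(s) 6/(s - 3)^3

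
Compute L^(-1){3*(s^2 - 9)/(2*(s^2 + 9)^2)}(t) 3*t*cos(3*t)/2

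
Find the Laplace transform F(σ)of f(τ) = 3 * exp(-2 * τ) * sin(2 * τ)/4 3/(2 * ((σ + 2)^2 + 4))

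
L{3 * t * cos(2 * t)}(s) 3 * (s^2 - 4)/(s^2 + 4)^2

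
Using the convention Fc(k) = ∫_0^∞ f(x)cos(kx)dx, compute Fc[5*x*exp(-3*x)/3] 5*(9 - k^2)/(3*(k^2 + 9)^2)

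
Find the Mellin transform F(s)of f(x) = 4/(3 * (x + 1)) 4 * pi * csc(pi * s)/3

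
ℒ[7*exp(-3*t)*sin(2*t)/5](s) 14/(5*((s + 3)^2 + 4))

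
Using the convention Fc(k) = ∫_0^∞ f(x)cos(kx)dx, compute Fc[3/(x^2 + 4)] 3*pi*exp(-2*k)/4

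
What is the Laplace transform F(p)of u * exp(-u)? (p + 1)^(-2)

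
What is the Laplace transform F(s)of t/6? 1/(6*s^2)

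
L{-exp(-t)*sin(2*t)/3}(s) -2/(3*(s + 1)^2 + 12)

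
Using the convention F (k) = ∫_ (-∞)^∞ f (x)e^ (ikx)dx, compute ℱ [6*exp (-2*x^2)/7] 3*sqrt (2)*sqrt (pi)*exp (-k^2/8)/7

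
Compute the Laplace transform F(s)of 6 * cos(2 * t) 6 * s/(s^2 + 4)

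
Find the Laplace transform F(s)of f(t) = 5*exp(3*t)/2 5/(2*(s - 3))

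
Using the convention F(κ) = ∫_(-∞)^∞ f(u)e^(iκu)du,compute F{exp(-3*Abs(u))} 6/(κ^2 + 9)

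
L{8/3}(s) 8/(3*s)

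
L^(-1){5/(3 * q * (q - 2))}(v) 5 * exp(v) * sinh(v)/3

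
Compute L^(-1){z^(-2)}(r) r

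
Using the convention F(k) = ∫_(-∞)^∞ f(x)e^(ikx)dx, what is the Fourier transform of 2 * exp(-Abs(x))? 4/(k^2 + 1)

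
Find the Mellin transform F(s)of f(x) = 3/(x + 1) 3 * pi * csc(pi * s)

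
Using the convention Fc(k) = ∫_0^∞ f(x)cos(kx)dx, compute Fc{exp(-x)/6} 1/(6 * (k^2 + 1))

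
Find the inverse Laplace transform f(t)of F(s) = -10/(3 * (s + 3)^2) -10 * t * exp(-3 * t)/3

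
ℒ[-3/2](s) -3/(2*s)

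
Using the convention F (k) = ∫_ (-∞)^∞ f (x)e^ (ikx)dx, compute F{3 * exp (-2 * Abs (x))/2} 6/ (k^2 + 4)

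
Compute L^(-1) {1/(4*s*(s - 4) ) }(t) exp(2*t)*sinh(2*t) /8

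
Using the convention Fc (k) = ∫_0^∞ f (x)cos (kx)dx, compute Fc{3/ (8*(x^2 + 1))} 3*pi*exp (-k)/16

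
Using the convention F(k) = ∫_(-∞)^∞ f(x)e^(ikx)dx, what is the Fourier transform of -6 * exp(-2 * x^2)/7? -3 * sqrt(2) * sqrt(pi) * exp(-k^2/8)/7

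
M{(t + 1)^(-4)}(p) gamma(p) * gamma(4 - p)/6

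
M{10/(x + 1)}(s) 10*pi*csc(pi*s)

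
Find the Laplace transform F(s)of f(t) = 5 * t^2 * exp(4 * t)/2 5/(s - 4)^3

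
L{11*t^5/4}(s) 330/s^6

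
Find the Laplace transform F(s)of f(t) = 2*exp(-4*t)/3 2/(3*(s + 4))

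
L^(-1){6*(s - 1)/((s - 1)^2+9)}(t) 6*exp(t)*cos(3*t)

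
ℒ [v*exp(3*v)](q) (q - 3)^(-2)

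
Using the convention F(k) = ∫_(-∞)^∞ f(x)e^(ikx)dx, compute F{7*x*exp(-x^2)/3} 7*I*sqrt(pi)*k*exp(-k^2/4)/6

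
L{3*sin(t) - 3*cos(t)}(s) 3/(s^2 + 1) - 3*s/(s^2 + 1)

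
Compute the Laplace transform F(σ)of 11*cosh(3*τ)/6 11*σ/(6*(σ^2 - 9))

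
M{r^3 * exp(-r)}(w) gamma(w+3)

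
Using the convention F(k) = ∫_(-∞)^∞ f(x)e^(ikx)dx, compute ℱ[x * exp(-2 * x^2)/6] sqrt(2) * I * sqrt(pi) * k * exp(-k^2/8)/48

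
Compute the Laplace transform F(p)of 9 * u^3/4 27/(2 * p^4)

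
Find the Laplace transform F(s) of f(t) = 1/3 1/(3*s) 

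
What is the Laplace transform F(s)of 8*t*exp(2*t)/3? 8/(3*(s - 2)^2)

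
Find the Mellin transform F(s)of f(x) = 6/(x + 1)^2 -6*pi*(s - 1)/sin(pi*s)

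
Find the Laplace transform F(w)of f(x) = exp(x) 1/(w - 1)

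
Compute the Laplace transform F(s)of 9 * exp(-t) 9/(s+1)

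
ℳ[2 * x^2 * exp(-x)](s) 2 * gamma(s + 2)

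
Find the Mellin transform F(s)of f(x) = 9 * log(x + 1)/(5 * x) -9 * pi * csc(pi * s)/(5 * s - 5)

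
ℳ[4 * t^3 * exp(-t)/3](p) 4 * gamma(p + 3)/3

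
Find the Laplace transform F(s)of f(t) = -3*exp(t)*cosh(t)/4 3*(1 - s)/(4*s*(s - 2))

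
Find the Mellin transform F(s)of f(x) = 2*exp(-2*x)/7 2^(1 - s)*gamma(s)/7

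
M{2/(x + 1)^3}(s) gamma(s) * gamma(3 - s)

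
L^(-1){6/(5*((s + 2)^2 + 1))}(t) 6*exp(-2*t)*sin(t)/5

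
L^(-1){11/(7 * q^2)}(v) 11 * v/7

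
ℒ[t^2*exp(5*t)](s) 2/(s - 5) ^3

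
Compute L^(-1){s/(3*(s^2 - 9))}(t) cosh(3*t)/3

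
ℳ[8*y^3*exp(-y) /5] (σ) 8*gamma(σ + 3) /5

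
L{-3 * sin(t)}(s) -3/(s^2+1)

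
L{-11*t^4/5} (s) -264/ (5*s^5)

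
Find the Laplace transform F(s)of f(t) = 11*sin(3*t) 33/(s^2 + 9)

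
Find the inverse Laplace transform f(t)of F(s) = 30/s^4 5 * t^3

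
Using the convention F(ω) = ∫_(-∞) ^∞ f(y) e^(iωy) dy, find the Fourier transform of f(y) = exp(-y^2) sqrt(pi) * exp(-ω^2/4) 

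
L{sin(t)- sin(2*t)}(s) 1/(s^2+1)-2/(s^2+4)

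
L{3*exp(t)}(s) 3/(s - 1)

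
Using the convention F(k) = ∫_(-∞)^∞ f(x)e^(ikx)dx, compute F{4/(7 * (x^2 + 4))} 2 * pi * exp(-2 * Abs(k))/7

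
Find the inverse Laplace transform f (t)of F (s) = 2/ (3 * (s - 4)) 2 * exp (4 * t)/3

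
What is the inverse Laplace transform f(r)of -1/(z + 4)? -exp(-4 * r)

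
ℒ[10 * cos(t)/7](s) 10 * s/(7 * (s^2+1))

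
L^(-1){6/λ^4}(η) η^3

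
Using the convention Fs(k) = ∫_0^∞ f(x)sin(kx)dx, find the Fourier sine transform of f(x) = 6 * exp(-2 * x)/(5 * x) 6 * atan(k/2)/5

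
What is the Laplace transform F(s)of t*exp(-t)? (s + 1)^(-2)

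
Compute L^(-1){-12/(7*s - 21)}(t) -12*exp(3*t)/7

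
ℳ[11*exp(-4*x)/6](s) 11*gamma(s)/(6*2^(2*s))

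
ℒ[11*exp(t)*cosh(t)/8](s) 11*(s - 1)/(8*s*(s - 2))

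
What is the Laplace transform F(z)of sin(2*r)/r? atan(2/z)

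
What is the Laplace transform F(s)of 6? 6/s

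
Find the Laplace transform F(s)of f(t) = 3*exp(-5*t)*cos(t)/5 3*(s + 5)/(5*((s + 5)^2 + 1))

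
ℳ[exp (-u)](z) gamma (z)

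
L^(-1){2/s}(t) 2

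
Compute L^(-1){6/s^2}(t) 6 * t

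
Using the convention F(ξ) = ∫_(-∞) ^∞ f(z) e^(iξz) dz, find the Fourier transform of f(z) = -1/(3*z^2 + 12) -pi*exp(-2*Abs(ξ) ) /6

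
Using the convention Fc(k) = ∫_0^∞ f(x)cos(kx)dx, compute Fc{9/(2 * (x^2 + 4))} 9 * pi * exp(-2 * k)/8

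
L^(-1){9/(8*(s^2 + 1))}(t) 9*sin(t)/8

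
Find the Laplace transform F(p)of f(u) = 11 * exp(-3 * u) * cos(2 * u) 11 * (p + 3)/((p + 3)^2 + 4)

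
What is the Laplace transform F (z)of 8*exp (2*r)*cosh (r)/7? 8*(z - 2)/ (7*( (z - 2)^2-1))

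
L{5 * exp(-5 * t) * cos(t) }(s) 5 * (s + 5) /((s + 5) ^2 + 1) 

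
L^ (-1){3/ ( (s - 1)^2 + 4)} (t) 3*exp (t)*sin (2*t)/2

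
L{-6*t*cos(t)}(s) 6*(1 - s^2)/(s^2 + 1)^2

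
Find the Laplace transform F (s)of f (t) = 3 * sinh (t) 3/ (s^2 - 1)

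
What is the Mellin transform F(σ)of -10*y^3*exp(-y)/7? -10*gamma(σ + 3)/7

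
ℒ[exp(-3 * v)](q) 1/(q + 3)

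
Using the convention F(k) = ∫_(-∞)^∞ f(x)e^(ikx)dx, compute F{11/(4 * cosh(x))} 11 * pi/(4 * cosh(pi * k/2))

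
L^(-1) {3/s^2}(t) 3 * t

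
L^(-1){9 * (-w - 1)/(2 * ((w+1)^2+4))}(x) -9 * exp(-x) * cos(2 * x)/2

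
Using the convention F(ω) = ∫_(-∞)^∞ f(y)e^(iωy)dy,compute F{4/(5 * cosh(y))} 4 * pi/(5 * cosh(pi * ω/2))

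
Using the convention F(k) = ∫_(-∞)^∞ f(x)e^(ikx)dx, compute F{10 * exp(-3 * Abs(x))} 60/(k^2+9)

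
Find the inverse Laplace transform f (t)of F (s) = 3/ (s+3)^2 3 * t * exp (-3 * t)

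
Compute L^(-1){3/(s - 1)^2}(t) 3*t*exp(t)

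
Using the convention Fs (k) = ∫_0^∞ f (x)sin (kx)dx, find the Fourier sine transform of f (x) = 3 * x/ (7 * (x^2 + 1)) 3 * pi * exp (-k)/14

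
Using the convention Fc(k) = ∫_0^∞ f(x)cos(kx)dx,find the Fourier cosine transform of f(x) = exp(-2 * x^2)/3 sqrt(2) * sqrt(pi) * exp(-k^2/8)/12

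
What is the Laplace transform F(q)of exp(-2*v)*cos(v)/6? (q + 2)/(6*((q + 2)^2 + 1))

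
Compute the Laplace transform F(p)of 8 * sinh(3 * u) 24/(p^2 - 9)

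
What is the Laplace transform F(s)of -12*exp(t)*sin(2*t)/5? -24/(5*(s - 1)^2+20)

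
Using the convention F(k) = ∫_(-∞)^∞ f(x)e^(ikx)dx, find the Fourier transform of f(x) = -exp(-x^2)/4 -sqrt(pi) * exp(-k^2/4)/4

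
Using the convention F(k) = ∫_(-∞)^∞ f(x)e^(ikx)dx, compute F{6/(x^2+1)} 6*pi*exp(-Abs(k))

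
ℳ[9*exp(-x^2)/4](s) 9*gamma(s/2)/8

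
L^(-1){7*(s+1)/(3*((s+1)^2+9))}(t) 7*exp(-t)*cos(3*t)/3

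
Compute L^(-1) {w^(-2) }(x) x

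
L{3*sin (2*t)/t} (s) 3*atan (2/s)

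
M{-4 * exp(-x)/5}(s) -4 * gamma(s)/5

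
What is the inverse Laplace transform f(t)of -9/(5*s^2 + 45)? -3*sin(3*t)/5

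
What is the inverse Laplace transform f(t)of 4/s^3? 2*t^2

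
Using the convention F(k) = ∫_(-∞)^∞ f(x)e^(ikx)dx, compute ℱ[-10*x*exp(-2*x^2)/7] -5*sqrt(2)*I*sqrt(pi)*k*exp(-k^2/8)/28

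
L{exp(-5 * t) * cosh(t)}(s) (s + 5)/((s + 5)^2 - 1)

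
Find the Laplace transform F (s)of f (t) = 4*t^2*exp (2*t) 8/ (s - 2)^3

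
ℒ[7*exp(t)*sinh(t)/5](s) 7/(5*s*(s - 2))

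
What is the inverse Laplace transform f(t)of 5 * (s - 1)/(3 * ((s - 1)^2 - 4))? 5 * exp(t) * cosh(2 * t)/3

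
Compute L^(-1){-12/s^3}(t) -6*t^2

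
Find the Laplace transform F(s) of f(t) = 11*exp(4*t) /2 11/(2*(s - 4) ) 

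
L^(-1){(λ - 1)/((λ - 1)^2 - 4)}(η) exp(η)*cosh(2*η)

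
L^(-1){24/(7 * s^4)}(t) 4 * t^3/7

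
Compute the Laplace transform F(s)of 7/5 7/(5*s)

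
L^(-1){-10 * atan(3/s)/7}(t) -10 * sin(3 * t)/(7 * t)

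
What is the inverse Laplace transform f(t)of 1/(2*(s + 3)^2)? t*exp(-3*t)/2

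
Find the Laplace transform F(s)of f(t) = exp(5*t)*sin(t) 1/((s - 5)^2+1)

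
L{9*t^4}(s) 216/s^5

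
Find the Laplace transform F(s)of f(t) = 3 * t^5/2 180/s^6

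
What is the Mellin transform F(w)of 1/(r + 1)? pi*csc(pi*w)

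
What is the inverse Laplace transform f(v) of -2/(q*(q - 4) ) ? -exp(2*v)*sinh(2*v) 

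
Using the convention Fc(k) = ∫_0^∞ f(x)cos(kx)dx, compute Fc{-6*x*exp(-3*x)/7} 6*(k^2 - 9)/(7*(k^2 + 9)^2)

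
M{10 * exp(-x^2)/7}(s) 5 * gamma(s/2)/7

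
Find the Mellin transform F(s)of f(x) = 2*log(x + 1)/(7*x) -2*pi*csc(pi*s)/(7*s - 7)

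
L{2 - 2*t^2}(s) 2/s - 4/s^3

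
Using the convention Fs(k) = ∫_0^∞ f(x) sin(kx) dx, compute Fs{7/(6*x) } 7*pi/12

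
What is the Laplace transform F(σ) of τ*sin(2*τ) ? 4*σ/(σ^2 + 4) ^2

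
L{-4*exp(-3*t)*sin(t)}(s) -4/((s + 3)^2 + 1)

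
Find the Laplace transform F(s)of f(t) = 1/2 1/(2 * s)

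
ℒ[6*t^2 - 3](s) 12/s^3 - 3/s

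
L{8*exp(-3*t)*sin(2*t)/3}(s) 16/(3*((s+3)^2+4))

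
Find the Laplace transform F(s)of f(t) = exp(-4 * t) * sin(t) 1/((s + 4)^2 + 1)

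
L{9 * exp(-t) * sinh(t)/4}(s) 9/(4 * s * (s + 2))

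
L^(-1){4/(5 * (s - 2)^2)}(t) 4 * t * exp(2 * t)/5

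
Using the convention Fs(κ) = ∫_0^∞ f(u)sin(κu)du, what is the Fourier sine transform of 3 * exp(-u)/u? 3 * atan(κ)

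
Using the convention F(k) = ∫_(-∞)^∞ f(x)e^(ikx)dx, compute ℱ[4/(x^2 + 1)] 4 * pi * exp(-Abs(k))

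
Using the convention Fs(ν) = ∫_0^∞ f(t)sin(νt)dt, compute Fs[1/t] pi/2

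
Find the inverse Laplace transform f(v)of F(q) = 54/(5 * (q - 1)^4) 9 * v^3 * exp(v)/5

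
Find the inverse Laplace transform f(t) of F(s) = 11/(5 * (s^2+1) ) 11 * sin(t) /5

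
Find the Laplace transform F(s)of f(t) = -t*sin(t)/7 -2*s/(7*(s^2+1)^2)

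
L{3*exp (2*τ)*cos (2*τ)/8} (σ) 3*(σ - 2)/ (8*( (σ - 2)^2 + 4))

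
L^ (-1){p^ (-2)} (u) u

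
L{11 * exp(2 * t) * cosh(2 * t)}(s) 11 * (s - 2)/(s * (s - 4))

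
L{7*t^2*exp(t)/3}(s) 14/(3*(s - 1)^3)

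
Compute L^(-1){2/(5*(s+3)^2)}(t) 2*t*exp(-3*t)/5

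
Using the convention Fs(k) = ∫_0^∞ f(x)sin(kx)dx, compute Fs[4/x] 2*pi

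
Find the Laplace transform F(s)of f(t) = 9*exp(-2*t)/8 9/(8*(s + 2))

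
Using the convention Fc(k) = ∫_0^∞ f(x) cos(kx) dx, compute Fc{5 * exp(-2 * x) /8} 5/(4 * (k^2 + 4) ) 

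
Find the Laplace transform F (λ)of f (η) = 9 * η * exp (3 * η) 9/ (λ - 3)^2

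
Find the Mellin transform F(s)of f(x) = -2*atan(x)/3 pi*sec(pi*s/2)/(3*s)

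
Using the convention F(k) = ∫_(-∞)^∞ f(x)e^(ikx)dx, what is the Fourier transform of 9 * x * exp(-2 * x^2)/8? 9 * sqrt(2) * I * sqrt(pi) * k * exp(-k^2/8)/64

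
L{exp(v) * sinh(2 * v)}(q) 2/((q - 1)^2 - 4)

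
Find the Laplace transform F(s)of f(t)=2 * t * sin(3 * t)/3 4 * s/(s^2 + 9)^2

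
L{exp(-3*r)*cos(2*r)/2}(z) (z + 3)/(2*((z + 3)^2 + 4))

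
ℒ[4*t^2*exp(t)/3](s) 8/(3*(s - 1)^3)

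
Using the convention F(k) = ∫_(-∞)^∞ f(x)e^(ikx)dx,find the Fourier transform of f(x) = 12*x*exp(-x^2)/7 6*I*sqrt(pi)*k*exp(-k^2/4)/7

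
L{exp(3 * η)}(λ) 1/(λ - 3)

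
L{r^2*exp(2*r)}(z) 2/(z - 2)^3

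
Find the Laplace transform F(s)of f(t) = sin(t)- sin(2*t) 1/(s^2+1) - 2/(s^2+4)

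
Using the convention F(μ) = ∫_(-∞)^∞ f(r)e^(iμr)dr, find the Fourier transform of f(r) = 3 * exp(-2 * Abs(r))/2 6/(μ^2+4)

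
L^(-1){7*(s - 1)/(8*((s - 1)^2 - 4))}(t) 7*exp(t)*cosh(2*t)/8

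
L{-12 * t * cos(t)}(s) 12 * (1 - s^2)/(s^2 + 1)^2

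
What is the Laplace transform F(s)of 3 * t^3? 18/s^4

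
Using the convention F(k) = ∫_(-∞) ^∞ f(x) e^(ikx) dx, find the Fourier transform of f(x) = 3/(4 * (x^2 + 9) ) pi * exp(-3 * Abs(k) ) /4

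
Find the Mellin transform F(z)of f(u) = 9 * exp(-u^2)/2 9 * gamma(z/2)/4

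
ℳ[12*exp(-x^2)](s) 6*gamma(s/2)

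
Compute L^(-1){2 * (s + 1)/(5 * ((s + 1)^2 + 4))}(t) 2 * exp(-t) * cos(2 * t)/5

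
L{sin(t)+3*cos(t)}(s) 1/(s^2+1)+3*s/(s^2+1)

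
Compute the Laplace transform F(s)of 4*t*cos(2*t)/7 4*(s^2 - 4)/(7*(s^2 + 4)^2)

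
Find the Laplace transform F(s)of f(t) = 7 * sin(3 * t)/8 21/(8 * (s^2 + 9))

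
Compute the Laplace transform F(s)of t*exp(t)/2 1/(2*(s - 1)^2)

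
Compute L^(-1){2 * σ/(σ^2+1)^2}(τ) τ * sin(τ)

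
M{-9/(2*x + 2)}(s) -9*pi*csc(pi*s)/2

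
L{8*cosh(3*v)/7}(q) 8*q/(7*(q^2 - 9))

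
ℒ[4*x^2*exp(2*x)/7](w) 8/(7*(w - 2)^3)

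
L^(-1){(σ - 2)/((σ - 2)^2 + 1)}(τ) exp(2 * τ) * cos(τ)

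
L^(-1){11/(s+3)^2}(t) 11*t*exp(-3*t)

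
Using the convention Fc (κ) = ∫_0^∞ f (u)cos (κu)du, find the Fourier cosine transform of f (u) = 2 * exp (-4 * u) 8/ (κ^2 + 16)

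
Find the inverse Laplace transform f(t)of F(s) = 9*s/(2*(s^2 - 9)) 9*cosh(3*t)/2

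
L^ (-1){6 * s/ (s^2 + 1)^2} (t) 3 * t * sin (t)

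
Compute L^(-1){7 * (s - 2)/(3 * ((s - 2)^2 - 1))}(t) 7 * exp(2 * t) * cosh(t)/3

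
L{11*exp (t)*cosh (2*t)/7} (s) 11*(s - 1)/ (7*( (s - 1)^2-4))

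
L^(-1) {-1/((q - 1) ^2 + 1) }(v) -exp(v) * sin(v) 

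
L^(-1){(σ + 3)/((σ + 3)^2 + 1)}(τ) exp(-3*τ)*cos(τ)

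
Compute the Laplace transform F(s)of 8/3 8/(3*s)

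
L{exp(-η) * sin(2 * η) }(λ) 2/((λ + 1) ^2 + 4) 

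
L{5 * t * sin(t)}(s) 10 * s/(s^2 + 1)^2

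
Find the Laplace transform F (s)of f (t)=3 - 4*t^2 3/s - 8/s^3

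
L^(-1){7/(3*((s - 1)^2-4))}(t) 7*exp(t)*sinh(2*t)/6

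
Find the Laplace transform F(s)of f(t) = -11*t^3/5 -66/(5*s^4)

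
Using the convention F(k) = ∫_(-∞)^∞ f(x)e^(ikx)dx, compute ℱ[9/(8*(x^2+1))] 9*pi*exp(-Abs(k))/8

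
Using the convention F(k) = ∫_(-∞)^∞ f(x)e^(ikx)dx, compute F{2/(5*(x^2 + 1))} 2*pi*exp(-Abs(k))/5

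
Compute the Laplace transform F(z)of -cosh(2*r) -z/(z^2 - 4)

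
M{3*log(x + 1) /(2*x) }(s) -3*pi*csc(pi*s) /(2*s - 2) 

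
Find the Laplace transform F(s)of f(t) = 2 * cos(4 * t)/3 2 * s/(3 * (s^2 + 16))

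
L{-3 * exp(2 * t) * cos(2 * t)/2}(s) 3 * (2 - s)/(2 * ((s - 2)^2+4))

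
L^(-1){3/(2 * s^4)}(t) t^3/4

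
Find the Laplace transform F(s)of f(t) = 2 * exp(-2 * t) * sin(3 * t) 6/((s+2)^2+9)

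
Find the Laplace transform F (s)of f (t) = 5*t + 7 7/s + 5/s^2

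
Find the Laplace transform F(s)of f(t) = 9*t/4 9/(4*s^2)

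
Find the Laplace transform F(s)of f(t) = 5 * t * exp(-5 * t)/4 5/(4 * (s + 5)^2)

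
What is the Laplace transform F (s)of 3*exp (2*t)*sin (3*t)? 9/ ( (s - 2)^2+9)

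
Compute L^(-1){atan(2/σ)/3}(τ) sin(2*τ)/(3*τ)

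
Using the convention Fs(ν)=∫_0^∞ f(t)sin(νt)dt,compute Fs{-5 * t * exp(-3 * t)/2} -15 * ν/(ν^2 + 9)^2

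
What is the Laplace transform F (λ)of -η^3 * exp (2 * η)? -6/ (λ - 2)^4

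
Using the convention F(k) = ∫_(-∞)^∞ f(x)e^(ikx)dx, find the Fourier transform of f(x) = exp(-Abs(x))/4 1/(2*(k^2 + 1))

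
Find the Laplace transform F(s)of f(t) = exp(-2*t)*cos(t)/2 (s + 2)/(2*((s + 2)^2 + 1))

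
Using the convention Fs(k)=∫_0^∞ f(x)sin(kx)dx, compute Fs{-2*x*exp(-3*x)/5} -12*k/(5*(k^2 + 9)^2)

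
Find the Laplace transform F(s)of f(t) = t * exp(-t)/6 1/(6 * (s+1)^2)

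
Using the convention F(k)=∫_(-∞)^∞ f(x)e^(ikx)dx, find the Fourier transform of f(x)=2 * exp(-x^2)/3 2 * sqrt(pi) * exp(-k^2/4)/3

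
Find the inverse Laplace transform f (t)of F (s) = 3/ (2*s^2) 3*t/2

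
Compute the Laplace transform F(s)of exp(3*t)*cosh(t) (s - 3)/((s - 3)^2-1)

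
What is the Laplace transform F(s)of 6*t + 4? 6/s^2 + 4/s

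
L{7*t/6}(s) 7/(6*s^2)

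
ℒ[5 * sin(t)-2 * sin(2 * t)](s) 5/(s^2 + 1)-4/(s^2 + 4)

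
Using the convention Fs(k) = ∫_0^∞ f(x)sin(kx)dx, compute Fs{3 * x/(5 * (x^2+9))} 3 * pi * exp(-3 * k)/10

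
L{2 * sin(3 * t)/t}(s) 2 * atan(3/s)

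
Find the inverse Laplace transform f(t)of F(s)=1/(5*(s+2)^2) t*exp(-2*t)/5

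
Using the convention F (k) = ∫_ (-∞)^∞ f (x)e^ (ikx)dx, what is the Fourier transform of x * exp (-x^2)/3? I * sqrt (pi) * k * exp (-k^2/4)/6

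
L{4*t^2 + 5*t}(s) 8/s^3 + 5/s^2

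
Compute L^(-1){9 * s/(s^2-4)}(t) 9 * cosh(2 * t)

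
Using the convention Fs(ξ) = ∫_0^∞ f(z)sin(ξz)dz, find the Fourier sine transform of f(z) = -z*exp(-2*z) -4*ξ/(ξ^2 + 4)^2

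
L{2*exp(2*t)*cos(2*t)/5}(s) 2*(s - 2)/(5*((s - 2)^2 + 4))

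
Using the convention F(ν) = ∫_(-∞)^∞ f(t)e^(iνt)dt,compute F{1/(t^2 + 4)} pi*exp(-2*Abs(ν))/2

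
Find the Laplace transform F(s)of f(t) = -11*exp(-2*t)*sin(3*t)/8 -33/(8*(s + 2)^2 + 72)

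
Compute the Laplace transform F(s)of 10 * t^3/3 20/s^4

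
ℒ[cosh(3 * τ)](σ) σ/(σ^2 - 9)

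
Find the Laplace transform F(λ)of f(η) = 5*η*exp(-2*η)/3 5/(3*(λ + 2)^2)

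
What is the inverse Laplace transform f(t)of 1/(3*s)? 1/3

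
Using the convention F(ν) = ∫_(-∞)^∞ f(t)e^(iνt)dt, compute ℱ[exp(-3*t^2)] sqrt(3)*sqrt(pi)*exp(-ν^2/12)/3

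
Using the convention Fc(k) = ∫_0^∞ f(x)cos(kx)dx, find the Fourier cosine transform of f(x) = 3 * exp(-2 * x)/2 3/(k^2 + 4)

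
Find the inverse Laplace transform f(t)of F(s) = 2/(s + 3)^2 2*t*exp(-3*t)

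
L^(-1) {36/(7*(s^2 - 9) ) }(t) 12*sinh(3*t) /7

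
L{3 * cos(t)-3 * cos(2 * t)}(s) 3 * s/(s^2+1)-3 * s/(s^2+4)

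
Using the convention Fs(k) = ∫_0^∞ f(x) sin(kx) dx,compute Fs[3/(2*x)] 3*pi/4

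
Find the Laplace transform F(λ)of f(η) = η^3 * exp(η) 6/(λ - 1)^4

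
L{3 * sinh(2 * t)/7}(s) 6/(7 * (s^2 - 4))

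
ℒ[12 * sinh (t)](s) 12/ (s^2 - 1)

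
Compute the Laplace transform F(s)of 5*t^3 30/s^4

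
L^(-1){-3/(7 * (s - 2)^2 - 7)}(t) -3 * exp(2 * t) * sinh(t)/7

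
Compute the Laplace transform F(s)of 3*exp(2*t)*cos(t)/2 3*(s - 2)/(2*((s - 2)^2 + 1))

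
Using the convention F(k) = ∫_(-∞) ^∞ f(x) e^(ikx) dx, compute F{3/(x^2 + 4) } 3*pi*exp(-2*Abs(k) ) /2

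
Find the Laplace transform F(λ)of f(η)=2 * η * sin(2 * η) 8 * λ/(λ^2 + 4)^2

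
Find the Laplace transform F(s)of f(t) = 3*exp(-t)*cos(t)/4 3*(s + 1)/(4*((s + 1)^2 + 1))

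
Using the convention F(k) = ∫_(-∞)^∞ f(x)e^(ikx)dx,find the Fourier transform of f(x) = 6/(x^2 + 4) 3*pi*exp(-2*Abs(k))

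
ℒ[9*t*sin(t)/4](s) 9*s/(2*(s^2 + 1)^2)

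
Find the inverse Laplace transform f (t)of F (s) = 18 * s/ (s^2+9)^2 3 * t * sin (3 * t)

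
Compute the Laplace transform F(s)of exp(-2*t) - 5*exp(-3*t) 1/(s + 2) - 5/(s + 3)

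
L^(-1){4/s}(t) 4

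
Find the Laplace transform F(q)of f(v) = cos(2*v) q/(q^2 + 4)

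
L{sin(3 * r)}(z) 3/(z^2 + 9)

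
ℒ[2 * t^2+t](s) s^(-2)+4/s^3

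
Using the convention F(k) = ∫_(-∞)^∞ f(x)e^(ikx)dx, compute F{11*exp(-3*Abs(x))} 66/(k^2 + 9)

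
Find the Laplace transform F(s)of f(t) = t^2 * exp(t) 2/(s - 1)^3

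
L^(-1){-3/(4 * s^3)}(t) -3 * t^2/8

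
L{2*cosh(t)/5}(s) 2*s/(5*(s^2 - 1))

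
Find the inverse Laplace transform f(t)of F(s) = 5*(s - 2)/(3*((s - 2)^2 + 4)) 5*exp(2*t)*cos(2*t)/3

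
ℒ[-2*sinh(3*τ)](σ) -6/(σ^2 - 9)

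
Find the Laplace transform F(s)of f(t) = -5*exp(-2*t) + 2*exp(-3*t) 2/(s + 3)-5/(s + 2)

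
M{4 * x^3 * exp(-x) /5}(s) 4 * gamma(s + 3) /5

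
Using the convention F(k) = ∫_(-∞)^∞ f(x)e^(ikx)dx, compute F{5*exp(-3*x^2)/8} 5*sqrt(3)*sqrt(pi)*exp(-k^2/12)/24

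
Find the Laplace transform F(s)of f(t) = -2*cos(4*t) -2*s/(s^2 + 16)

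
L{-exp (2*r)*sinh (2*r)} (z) -2/ (z*(z - 4))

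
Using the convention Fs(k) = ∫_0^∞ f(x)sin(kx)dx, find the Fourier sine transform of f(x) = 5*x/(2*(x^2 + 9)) 5*pi*exp(-3*k)/4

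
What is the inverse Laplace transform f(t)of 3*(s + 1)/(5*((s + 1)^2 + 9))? 3*exp(-t)*cos(3*t)/5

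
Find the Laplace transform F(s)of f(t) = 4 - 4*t 4/s - 4/s^2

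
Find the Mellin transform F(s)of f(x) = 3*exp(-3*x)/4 3^(1 - s)*gamma(s)/4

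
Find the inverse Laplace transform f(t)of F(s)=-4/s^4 -2*t^3/3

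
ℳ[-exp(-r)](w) -gamma(w)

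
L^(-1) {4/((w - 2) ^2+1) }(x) 4*exp(2*x)*sin(x) 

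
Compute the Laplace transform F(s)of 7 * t 7/s^2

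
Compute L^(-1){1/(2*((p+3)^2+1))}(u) exp(-3*u)*sin(u)/2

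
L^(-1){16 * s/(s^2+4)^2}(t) 4 * t * sin(2 * t)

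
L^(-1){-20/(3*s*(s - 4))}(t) -10*exp(2*t)*sinh(2*t)/3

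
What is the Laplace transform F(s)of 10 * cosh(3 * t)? 10 * s/(s^2-9)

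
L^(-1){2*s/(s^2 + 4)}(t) 2*cos(2*t)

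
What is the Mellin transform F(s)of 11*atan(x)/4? -11*pi*sec(pi*s/2)/(8*s)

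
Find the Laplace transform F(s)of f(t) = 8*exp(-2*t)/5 8/(5*(s+2))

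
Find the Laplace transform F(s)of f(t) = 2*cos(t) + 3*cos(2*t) 2*s/(s^2 + 1) + 3*s/(s^2 + 4)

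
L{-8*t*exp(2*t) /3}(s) -8/(3*(s - 2) ^2) 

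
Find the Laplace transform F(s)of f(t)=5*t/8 5/(8*s^2)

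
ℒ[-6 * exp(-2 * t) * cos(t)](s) 6 * (-s - 2)/((s + 2)^2 + 1)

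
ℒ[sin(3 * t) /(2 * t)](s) atan(3/s) /2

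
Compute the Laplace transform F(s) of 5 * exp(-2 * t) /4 5/(4 * (s + 2) ) 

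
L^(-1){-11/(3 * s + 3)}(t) -11 * exp(-t)/3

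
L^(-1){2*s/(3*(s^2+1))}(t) 2*cos(t)/3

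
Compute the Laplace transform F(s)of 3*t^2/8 3/(4*s^3)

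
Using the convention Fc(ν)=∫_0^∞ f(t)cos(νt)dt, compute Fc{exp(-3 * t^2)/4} sqrt(3) * sqrt(pi) * exp(-ν^2/12)/24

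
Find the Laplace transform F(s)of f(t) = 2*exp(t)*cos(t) 2*(s - 1)/((s - 1)^2 + 1)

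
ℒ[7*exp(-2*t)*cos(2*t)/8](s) 7*(s + 2)/(8*((s + 2)^2 + 4))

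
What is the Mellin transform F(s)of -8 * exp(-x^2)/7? -4 * gamma(s/2)/7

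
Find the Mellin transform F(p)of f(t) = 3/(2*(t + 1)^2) -3*pi*(p - 1)/(2*sin(pi*p))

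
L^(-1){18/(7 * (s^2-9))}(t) 6 * sinh(3 * t)/7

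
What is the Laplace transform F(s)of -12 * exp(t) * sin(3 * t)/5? -36/(5 * (s - 1)^2 + 45)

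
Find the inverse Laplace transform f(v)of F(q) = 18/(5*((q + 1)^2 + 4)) 9*exp(-v)*sin(2*v)/5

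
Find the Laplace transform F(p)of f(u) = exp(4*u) 1/(p - 4)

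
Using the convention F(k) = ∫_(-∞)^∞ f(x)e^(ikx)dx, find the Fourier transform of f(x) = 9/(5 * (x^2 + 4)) 9 * pi * exp(-2 * Abs(k))/10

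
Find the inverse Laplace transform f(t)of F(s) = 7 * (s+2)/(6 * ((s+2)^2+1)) 7 * exp(-2 * t) * cos(t)/6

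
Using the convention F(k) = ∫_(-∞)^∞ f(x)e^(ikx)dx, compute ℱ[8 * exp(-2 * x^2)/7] 4 * sqrt(2) * sqrt(pi) * exp(-k^2/8)/7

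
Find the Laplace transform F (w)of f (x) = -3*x -3/w^2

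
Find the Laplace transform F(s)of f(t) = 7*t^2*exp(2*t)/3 14/(3*(s - 2)^3)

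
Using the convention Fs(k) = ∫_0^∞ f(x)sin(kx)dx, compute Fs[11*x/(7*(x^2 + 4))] 11*pi*exp(-2*k)/14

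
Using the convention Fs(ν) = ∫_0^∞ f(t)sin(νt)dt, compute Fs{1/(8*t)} pi/16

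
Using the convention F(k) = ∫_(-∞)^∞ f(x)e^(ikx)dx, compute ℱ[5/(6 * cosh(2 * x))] 5 * pi/(12 * cosh(pi * k/4))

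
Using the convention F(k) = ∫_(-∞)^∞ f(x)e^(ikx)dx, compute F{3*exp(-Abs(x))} 6/(k^2 + 1)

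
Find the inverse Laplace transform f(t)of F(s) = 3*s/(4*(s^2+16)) 3*cos(4*t)/4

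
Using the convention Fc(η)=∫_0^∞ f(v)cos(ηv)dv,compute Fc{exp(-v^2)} sqrt(pi) * exp(-η^2/4)/2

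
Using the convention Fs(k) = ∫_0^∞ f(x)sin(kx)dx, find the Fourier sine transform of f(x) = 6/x 3*pi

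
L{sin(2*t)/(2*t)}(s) atan(2/s)/2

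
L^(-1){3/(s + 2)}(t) 3 * exp(-2 * t)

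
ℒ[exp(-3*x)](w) 1/(w + 3)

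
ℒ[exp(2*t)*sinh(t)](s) 1/((s - 2)^2 - 1)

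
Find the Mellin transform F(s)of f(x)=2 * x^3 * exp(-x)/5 2 * gamma(s + 3)/5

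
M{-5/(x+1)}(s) -5*pi*csc(pi*s)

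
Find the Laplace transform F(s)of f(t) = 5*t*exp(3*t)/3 5/(3*(s - 3)^2)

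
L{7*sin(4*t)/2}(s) 14/(s^2 + 16)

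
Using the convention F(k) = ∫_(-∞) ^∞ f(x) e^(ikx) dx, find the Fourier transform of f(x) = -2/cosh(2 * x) -pi/cosh(pi * k/4) 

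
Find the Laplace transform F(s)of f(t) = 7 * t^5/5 168/s^6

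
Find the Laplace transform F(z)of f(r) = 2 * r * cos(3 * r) 2 * (z^2-9)/(z^2 + 9)^2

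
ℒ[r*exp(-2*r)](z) (z+2) ^(-2) 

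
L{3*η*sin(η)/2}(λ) 3*λ/(λ^2 + 1)^2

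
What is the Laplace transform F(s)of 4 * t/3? 4/(3 * s^2)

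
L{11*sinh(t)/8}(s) 11/(8*(s^2 - 1))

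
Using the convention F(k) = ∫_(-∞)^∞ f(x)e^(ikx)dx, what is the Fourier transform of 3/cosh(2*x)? 3*pi/(2*cosh(pi*k/4))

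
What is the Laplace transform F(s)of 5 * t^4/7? 120/(7 * s^5)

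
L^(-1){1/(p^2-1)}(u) sinh(u)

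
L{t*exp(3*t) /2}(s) 1/(2*(s - 3) ^2) 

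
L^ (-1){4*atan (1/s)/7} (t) 4*sin (t)/ (7*t)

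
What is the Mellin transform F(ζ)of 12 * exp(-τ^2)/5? 6 * gamma(ζ/2)/5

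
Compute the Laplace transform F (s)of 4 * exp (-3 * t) 4/ (s + 3)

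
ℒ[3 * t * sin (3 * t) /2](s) 9 * s/ (s^2 + 9) ^2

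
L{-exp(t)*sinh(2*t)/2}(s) -1/((s - 1)^2 - 4)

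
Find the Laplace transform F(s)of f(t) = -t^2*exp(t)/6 -1/(3*(s - 1)^3)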